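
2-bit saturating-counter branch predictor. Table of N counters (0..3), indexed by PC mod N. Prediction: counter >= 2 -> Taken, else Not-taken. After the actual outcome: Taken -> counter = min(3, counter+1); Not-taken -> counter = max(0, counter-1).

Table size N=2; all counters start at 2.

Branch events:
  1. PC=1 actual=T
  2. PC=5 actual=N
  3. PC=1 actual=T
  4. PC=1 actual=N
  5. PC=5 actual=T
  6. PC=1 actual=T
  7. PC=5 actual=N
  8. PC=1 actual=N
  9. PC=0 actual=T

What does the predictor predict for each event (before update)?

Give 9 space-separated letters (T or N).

Answer: T T T T T T T T T

Derivation:
Ev 1: PC=1 idx=1 pred=T actual=T -> ctr[1]=3
Ev 2: PC=5 idx=1 pred=T actual=N -> ctr[1]=2
Ev 3: PC=1 idx=1 pred=T actual=T -> ctr[1]=3
Ev 4: PC=1 idx=1 pred=T actual=N -> ctr[1]=2
Ev 5: PC=5 idx=1 pred=T actual=T -> ctr[1]=3
Ev 6: PC=1 idx=1 pred=T actual=T -> ctr[1]=3
Ev 7: PC=5 idx=1 pred=T actual=N -> ctr[1]=2
Ev 8: PC=1 idx=1 pred=T actual=N -> ctr[1]=1
Ev 9: PC=0 idx=0 pred=T actual=T -> ctr[0]=3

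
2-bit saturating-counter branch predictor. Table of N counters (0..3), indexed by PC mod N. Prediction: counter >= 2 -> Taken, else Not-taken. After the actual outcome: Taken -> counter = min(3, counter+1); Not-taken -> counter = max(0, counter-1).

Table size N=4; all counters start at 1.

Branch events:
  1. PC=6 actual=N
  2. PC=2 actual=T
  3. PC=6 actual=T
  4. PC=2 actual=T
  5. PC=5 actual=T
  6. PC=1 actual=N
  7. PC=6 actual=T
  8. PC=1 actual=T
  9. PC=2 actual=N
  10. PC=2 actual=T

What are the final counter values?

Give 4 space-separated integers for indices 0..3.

Answer: 1 2 3 1

Derivation:
Ev 1: PC=6 idx=2 pred=N actual=N -> ctr[2]=0
Ev 2: PC=2 idx=2 pred=N actual=T -> ctr[2]=1
Ev 3: PC=6 idx=2 pred=N actual=T -> ctr[2]=2
Ev 4: PC=2 idx=2 pred=T actual=T -> ctr[2]=3
Ev 5: PC=5 idx=1 pred=N actual=T -> ctr[1]=2
Ev 6: PC=1 idx=1 pred=T actual=N -> ctr[1]=1
Ev 7: PC=6 idx=2 pred=T actual=T -> ctr[2]=3
Ev 8: PC=1 idx=1 pred=N actual=T -> ctr[1]=2
Ev 9: PC=2 idx=2 pred=T actual=N -> ctr[2]=2
Ev 10: PC=2 idx=2 pred=T actual=T -> ctr[2]=3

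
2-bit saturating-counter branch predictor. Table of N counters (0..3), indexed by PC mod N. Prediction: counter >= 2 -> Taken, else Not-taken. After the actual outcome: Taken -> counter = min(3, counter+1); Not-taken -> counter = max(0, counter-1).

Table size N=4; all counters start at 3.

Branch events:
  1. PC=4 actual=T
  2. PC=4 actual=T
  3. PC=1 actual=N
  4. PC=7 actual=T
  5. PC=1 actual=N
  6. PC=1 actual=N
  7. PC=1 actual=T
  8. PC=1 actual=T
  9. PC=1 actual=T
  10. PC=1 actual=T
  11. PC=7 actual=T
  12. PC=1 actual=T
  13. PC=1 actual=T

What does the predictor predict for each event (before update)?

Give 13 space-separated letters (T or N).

Answer: T T T T T N N N T T T T T

Derivation:
Ev 1: PC=4 idx=0 pred=T actual=T -> ctr[0]=3
Ev 2: PC=4 idx=0 pred=T actual=T -> ctr[0]=3
Ev 3: PC=1 idx=1 pred=T actual=N -> ctr[1]=2
Ev 4: PC=7 idx=3 pred=T actual=T -> ctr[3]=3
Ev 5: PC=1 idx=1 pred=T actual=N -> ctr[1]=1
Ev 6: PC=1 idx=1 pred=N actual=N -> ctr[1]=0
Ev 7: PC=1 idx=1 pred=N actual=T -> ctr[1]=1
Ev 8: PC=1 idx=1 pred=N actual=T -> ctr[1]=2
Ev 9: PC=1 idx=1 pred=T actual=T -> ctr[1]=3
Ev 10: PC=1 idx=1 pred=T actual=T -> ctr[1]=3
Ev 11: PC=7 idx=3 pred=T actual=T -> ctr[3]=3
Ev 12: PC=1 idx=1 pred=T actual=T -> ctr[1]=3
Ev 13: PC=1 idx=1 pred=T actual=T -> ctr[1]=3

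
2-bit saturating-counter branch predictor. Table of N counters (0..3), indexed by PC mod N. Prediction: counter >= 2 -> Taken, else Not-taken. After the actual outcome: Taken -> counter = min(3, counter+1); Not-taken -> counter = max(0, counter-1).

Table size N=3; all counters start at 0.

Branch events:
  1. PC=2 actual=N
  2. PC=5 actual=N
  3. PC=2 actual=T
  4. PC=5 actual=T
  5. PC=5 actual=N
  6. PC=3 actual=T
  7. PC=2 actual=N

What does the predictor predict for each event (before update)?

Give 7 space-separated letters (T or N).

Ev 1: PC=2 idx=2 pred=N actual=N -> ctr[2]=0
Ev 2: PC=5 idx=2 pred=N actual=N -> ctr[2]=0
Ev 3: PC=2 idx=2 pred=N actual=T -> ctr[2]=1
Ev 4: PC=5 idx=2 pred=N actual=T -> ctr[2]=2
Ev 5: PC=5 idx=2 pred=T actual=N -> ctr[2]=1
Ev 6: PC=3 idx=0 pred=N actual=T -> ctr[0]=1
Ev 7: PC=2 idx=2 pred=N actual=N -> ctr[2]=0

Answer: N N N N T N N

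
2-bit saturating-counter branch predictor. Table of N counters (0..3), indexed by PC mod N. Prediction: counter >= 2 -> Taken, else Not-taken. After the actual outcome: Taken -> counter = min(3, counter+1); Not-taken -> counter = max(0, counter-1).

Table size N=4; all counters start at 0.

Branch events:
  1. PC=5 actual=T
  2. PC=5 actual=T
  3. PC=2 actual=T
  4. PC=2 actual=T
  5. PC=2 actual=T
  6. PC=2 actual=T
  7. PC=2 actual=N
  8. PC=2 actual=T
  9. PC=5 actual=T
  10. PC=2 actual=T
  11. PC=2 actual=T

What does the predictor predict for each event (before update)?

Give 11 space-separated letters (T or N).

Answer: N N N N T T T T T T T

Derivation:
Ev 1: PC=5 idx=1 pred=N actual=T -> ctr[1]=1
Ev 2: PC=5 idx=1 pred=N actual=T -> ctr[1]=2
Ev 3: PC=2 idx=2 pred=N actual=T -> ctr[2]=1
Ev 4: PC=2 idx=2 pred=N actual=T -> ctr[2]=2
Ev 5: PC=2 idx=2 pred=T actual=T -> ctr[2]=3
Ev 6: PC=2 idx=2 pred=T actual=T -> ctr[2]=3
Ev 7: PC=2 idx=2 pred=T actual=N -> ctr[2]=2
Ev 8: PC=2 idx=2 pred=T actual=T -> ctr[2]=3
Ev 9: PC=5 idx=1 pred=T actual=T -> ctr[1]=3
Ev 10: PC=2 idx=2 pred=T actual=T -> ctr[2]=3
Ev 11: PC=2 idx=2 pred=T actual=T -> ctr[2]=3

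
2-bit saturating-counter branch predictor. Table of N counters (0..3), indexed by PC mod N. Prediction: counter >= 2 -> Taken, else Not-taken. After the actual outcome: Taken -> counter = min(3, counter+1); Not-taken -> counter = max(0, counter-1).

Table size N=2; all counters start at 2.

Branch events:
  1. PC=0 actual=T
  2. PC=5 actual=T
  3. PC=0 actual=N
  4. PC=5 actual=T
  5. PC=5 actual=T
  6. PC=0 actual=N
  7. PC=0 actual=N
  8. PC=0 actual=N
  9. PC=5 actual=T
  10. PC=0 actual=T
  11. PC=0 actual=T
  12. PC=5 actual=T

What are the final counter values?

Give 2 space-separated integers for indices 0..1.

Ev 1: PC=0 idx=0 pred=T actual=T -> ctr[0]=3
Ev 2: PC=5 idx=1 pred=T actual=T -> ctr[1]=3
Ev 3: PC=0 idx=0 pred=T actual=N -> ctr[0]=2
Ev 4: PC=5 idx=1 pred=T actual=T -> ctr[1]=3
Ev 5: PC=5 idx=1 pred=T actual=T -> ctr[1]=3
Ev 6: PC=0 idx=0 pred=T actual=N -> ctr[0]=1
Ev 7: PC=0 idx=0 pred=N actual=N -> ctr[0]=0
Ev 8: PC=0 idx=0 pred=N actual=N -> ctr[0]=0
Ev 9: PC=5 idx=1 pred=T actual=T -> ctr[1]=3
Ev 10: PC=0 idx=0 pred=N actual=T -> ctr[0]=1
Ev 11: PC=0 idx=0 pred=N actual=T -> ctr[0]=2
Ev 12: PC=5 idx=1 pred=T actual=T -> ctr[1]=3

Answer: 2 3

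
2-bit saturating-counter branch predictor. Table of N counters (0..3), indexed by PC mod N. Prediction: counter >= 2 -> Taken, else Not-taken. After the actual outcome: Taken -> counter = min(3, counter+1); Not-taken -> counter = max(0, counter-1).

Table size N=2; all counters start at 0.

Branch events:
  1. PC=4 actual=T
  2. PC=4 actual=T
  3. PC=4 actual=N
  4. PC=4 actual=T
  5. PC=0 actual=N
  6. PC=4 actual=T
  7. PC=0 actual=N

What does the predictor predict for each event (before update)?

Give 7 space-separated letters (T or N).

Answer: N N T N T N T

Derivation:
Ev 1: PC=4 idx=0 pred=N actual=T -> ctr[0]=1
Ev 2: PC=4 idx=0 pred=N actual=T -> ctr[0]=2
Ev 3: PC=4 idx=0 pred=T actual=N -> ctr[0]=1
Ev 4: PC=4 idx=0 pred=N actual=T -> ctr[0]=2
Ev 5: PC=0 idx=0 pred=T actual=N -> ctr[0]=1
Ev 6: PC=4 idx=0 pred=N actual=T -> ctr[0]=2
Ev 7: PC=0 idx=0 pred=T actual=N -> ctr[0]=1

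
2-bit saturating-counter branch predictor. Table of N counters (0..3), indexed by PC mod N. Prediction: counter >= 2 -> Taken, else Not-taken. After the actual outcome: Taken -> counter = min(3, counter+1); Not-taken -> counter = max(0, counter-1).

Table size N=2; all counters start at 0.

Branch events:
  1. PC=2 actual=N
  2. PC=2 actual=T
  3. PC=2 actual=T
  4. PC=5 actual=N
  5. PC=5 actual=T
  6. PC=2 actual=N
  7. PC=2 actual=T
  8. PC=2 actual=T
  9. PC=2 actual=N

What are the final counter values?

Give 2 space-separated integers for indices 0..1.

Ev 1: PC=2 idx=0 pred=N actual=N -> ctr[0]=0
Ev 2: PC=2 idx=0 pred=N actual=T -> ctr[0]=1
Ev 3: PC=2 idx=0 pred=N actual=T -> ctr[0]=2
Ev 4: PC=5 idx=1 pred=N actual=N -> ctr[1]=0
Ev 5: PC=5 idx=1 pred=N actual=T -> ctr[1]=1
Ev 6: PC=2 idx=0 pred=T actual=N -> ctr[0]=1
Ev 7: PC=2 idx=0 pred=N actual=T -> ctr[0]=2
Ev 8: PC=2 idx=0 pred=T actual=T -> ctr[0]=3
Ev 9: PC=2 idx=0 pred=T actual=N -> ctr[0]=2

Answer: 2 1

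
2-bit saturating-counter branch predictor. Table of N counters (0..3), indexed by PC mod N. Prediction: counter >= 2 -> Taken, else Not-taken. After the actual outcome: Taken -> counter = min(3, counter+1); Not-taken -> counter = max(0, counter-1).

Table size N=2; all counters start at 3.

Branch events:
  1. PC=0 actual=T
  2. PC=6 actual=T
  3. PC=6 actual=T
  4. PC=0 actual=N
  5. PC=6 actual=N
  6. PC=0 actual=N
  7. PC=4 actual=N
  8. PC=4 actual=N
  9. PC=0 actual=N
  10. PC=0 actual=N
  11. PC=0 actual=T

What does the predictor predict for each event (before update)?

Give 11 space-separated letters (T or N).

Ev 1: PC=0 idx=0 pred=T actual=T -> ctr[0]=3
Ev 2: PC=6 idx=0 pred=T actual=T -> ctr[0]=3
Ev 3: PC=6 idx=0 pred=T actual=T -> ctr[0]=3
Ev 4: PC=0 idx=0 pred=T actual=N -> ctr[0]=2
Ev 5: PC=6 idx=0 pred=T actual=N -> ctr[0]=1
Ev 6: PC=0 idx=0 pred=N actual=N -> ctr[0]=0
Ev 7: PC=4 idx=0 pred=N actual=N -> ctr[0]=0
Ev 8: PC=4 idx=0 pred=N actual=N -> ctr[0]=0
Ev 9: PC=0 idx=0 pred=N actual=N -> ctr[0]=0
Ev 10: PC=0 idx=0 pred=N actual=N -> ctr[0]=0
Ev 11: PC=0 idx=0 pred=N actual=T -> ctr[0]=1

Answer: T T T T T N N N N N N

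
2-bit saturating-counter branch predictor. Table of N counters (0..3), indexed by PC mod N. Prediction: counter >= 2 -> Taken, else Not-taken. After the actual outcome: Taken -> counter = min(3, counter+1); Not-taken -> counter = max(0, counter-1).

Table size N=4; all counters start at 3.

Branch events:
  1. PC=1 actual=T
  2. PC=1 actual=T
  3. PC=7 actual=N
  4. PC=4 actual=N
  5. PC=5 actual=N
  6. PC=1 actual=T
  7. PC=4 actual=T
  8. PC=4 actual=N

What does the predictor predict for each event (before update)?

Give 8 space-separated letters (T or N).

Answer: T T T T T T T T

Derivation:
Ev 1: PC=1 idx=1 pred=T actual=T -> ctr[1]=3
Ev 2: PC=1 idx=1 pred=T actual=T -> ctr[1]=3
Ev 3: PC=7 idx=3 pred=T actual=N -> ctr[3]=2
Ev 4: PC=4 idx=0 pred=T actual=N -> ctr[0]=2
Ev 5: PC=5 idx=1 pred=T actual=N -> ctr[1]=2
Ev 6: PC=1 idx=1 pred=T actual=T -> ctr[1]=3
Ev 7: PC=4 idx=0 pred=T actual=T -> ctr[0]=3
Ev 8: PC=4 idx=0 pred=T actual=N -> ctr[0]=2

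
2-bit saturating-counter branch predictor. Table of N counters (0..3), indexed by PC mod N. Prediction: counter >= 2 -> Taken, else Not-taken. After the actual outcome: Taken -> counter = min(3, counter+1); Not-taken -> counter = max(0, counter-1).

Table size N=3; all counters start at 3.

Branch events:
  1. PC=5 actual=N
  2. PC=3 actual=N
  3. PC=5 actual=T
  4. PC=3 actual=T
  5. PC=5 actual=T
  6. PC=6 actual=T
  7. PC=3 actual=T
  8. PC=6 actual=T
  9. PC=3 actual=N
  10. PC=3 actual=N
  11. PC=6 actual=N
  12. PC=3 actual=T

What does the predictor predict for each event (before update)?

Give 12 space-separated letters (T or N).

Answer: T T T T T T T T T T N N

Derivation:
Ev 1: PC=5 idx=2 pred=T actual=N -> ctr[2]=2
Ev 2: PC=3 idx=0 pred=T actual=N -> ctr[0]=2
Ev 3: PC=5 idx=2 pred=T actual=T -> ctr[2]=3
Ev 4: PC=3 idx=0 pred=T actual=T -> ctr[0]=3
Ev 5: PC=5 idx=2 pred=T actual=T -> ctr[2]=3
Ev 6: PC=6 idx=0 pred=T actual=T -> ctr[0]=3
Ev 7: PC=3 idx=0 pred=T actual=T -> ctr[0]=3
Ev 8: PC=6 idx=0 pred=T actual=T -> ctr[0]=3
Ev 9: PC=3 idx=0 pred=T actual=N -> ctr[0]=2
Ev 10: PC=3 idx=0 pred=T actual=N -> ctr[0]=1
Ev 11: PC=6 idx=0 pred=N actual=N -> ctr[0]=0
Ev 12: PC=3 idx=0 pred=N actual=T -> ctr[0]=1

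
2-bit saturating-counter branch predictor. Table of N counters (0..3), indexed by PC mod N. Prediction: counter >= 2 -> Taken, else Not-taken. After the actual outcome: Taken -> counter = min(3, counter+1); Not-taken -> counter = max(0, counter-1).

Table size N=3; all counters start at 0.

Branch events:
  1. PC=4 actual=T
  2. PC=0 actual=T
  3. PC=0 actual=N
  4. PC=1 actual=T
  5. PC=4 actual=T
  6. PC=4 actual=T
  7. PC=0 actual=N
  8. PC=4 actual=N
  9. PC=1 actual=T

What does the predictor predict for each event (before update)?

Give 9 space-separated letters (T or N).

Answer: N N N N T T N T T

Derivation:
Ev 1: PC=4 idx=1 pred=N actual=T -> ctr[1]=1
Ev 2: PC=0 idx=0 pred=N actual=T -> ctr[0]=1
Ev 3: PC=0 idx=0 pred=N actual=N -> ctr[0]=0
Ev 4: PC=1 idx=1 pred=N actual=T -> ctr[1]=2
Ev 5: PC=4 idx=1 pred=T actual=T -> ctr[1]=3
Ev 6: PC=4 idx=1 pred=T actual=T -> ctr[1]=3
Ev 7: PC=0 idx=0 pred=N actual=N -> ctr[0]=0
Ev 8: PC=4 idx=1 pred=T actual=N -> ctr[1]=2
Ev 9: PC=1 idx=1 pred=T actual=T -> ctr[1]=3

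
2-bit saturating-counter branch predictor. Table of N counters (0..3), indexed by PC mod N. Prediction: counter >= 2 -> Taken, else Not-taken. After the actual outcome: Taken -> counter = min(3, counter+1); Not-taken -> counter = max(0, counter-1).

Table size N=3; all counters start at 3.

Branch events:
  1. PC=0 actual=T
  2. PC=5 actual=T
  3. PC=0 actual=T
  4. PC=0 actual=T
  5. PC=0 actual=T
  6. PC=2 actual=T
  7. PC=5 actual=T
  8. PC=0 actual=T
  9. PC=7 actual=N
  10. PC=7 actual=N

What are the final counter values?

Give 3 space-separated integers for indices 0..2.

Answer: 3 1 3

Derivation:
Ev 1: PC=0 idx=0 pred=T actual=T -> ctr[0]=3
Ev 2: PC=5 idx=2 pred=T actual=T -> ctr[2]=3
Ev 3: PC=0 idx=0 pred=T actual=T -> ctr[0]=3
Ev 4: PC=0 idx=0 pred=T actual=T -> ctr[0]=3
Ev 5: PC=0 idx=0 pred=T actual=T -> ctr[0]=3
Ev 6: PC=2 idx=2 pred=T actual=T -> ctr[2]=3
Ev 7: PC=5 idx=2 pred=T actual=T -> ctr[2]=3
Ev 8: PC=0 idx=0 pred=T actual=T -> ctr[0]=3
Ev 9: PC=7 idx=1 pred=T actual=N -> ctr[1]=2
Ev 10: PC=7 idx=1 pred=T actual=N -> ctr[1]=1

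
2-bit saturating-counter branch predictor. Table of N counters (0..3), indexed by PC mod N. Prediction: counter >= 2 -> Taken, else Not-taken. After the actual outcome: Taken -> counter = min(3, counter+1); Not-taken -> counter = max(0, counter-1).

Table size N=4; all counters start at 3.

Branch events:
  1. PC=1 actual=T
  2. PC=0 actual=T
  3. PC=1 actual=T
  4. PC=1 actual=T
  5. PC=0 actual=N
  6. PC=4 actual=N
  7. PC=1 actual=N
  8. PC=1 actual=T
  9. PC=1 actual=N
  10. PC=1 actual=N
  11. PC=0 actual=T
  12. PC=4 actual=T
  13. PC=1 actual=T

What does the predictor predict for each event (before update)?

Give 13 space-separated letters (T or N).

Ev 1: PC=1 idx=1 pred=T actual=T -> ctr[1]=3
Ev 2: PC=0 idx=0 pred=T actual=T -> ctr[0]=3
Ev 3: PC=1 idx=1 pred=T actual=T -> ctr[1]=3
Ev 4: PC=1 idx=1 pred=T actual=T -> ctr[1]=3
Ev 5: PC=0 idx=0 pred=T actual=N -> ctr[0]=2
Ev 6: PC=4 idx=0 pred=T actual=N -> ctr[0]=1
Ev 7: PC=1 idx=1 pred=T actual=N -> ctr[1]=2
Ev 8: PC=1 idx=1 pred=T actual=T -> ctr[1]=3
Ev 9: PC=1 idx=1 pred=T actual=N -> ctr[1]=2
Ev 10: PC=1 idx=1 pred=T actual=N -> ctr[1]=1
Ev 11: PC=0 idx=0 pred=N actual=T -> ctr[0]=2
Ev 12: PC=4 idx=0 pred=T actual=T -> ctr[0]=3
Ev 13: PC=1 idx=1 pred=N actual=T -> ctr[1]=2

Answer: T T T T T T T T T T N T N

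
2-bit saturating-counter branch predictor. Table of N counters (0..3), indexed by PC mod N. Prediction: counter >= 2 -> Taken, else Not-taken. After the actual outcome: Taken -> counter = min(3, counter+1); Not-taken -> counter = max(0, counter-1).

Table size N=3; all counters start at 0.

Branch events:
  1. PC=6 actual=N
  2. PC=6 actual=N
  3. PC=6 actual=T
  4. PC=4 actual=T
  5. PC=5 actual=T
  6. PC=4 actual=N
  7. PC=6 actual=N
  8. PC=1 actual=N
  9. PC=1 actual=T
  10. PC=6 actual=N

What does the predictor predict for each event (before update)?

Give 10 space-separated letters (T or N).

Ev 1: PC=6 idx=0 pred=N actual=N -> ctr[0]=0
Ev 2: PC=6 idx=0 pred=N actual=N -> ctr[0]=0
Ev 3: PC=6 idx=0 pred=N actual=T -> ctr[0]=1
Ev 4: PC=4 idx=1 pred=N actual=T -> ctr[1]=1
Ev 5: PC=5 idx=2 pred=N actual=T -> ctr[2]=1
Ev 6: PC=4 idx=1 pred=N actual=N -> ctr[1]=0
Ev 7: PC=6 idx=0 pred=N actual=N -> ctr[0]=0
Ev 8: PC=1 idx=1 pred=N actual=N -> ctr[1]=0
Ev 9: PC=1 idx=1 pred=N actual=T -> ctr[1]=1
Ev 10: PC=6 idx=0 pred=N actual=N -> ctr[0]=0

Answer: N N N N N N N N N N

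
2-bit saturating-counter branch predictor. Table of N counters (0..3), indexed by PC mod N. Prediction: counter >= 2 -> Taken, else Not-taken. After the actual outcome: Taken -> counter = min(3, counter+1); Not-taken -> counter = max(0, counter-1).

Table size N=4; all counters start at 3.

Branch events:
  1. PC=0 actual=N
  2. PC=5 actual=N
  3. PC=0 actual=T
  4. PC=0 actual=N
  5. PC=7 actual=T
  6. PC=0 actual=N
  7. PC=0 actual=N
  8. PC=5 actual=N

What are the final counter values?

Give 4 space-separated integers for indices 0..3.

Answer: 0 1 3 3

Derivation:
Ev 1: PC=0 idx=0 pred=T actual=N -> ctr[0]=2
Ev 2: PC=5 idx=1 pred=T actual=N -> ctr[1]=2
Ev 3: PC=0 idx=0 pred=T actual=T -> ctr[0]=3
Ev 4: PC=0 idx=0 pred=T actual=N -> ctr[0]=2
Ev 5: PC=7 idx=3 pred=T actual=T -> ctr[3]=3
Ev 6: PC=0 idx=0 pred=T actual=N -> ctr[0]=1
Ev 7: PC=0 idx=0 pred=N actual=N -> ctr[0]=0
Ev 8: PC=5 idx=1 pred=T actual=N -> ctr[1]=1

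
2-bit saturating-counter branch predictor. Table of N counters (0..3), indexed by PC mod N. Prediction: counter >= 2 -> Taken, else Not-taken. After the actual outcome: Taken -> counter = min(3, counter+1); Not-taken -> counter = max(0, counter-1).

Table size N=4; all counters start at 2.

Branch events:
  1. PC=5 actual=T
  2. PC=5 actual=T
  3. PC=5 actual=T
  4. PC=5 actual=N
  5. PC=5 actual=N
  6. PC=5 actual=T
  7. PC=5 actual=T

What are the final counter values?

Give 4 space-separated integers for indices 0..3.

Answer: 2 3 2 2

Derivation:
Ev 1: PC=5 idx=1 pred=T actual=T -> ctr[1]=3
Ev 2: PC=5 idx=1 pred=T actual=T -> ctr[1]=3
Ev 3: PC=5 idx=1 pred=T actual=T -> ctr[1]=3
Ev 4: PC=5 idx=1 pred=T actual=N -> ctr[1]=2
Ev 5: PC=5 idx=1 pred=T actual=N -> ctr[1]=1
Ev 6: PC=5 idx=1 pred=N actual=T -> ctr[1]=2
Ev 7: PC=5 idx=1 pred=T actual=T -> ctr[1]=3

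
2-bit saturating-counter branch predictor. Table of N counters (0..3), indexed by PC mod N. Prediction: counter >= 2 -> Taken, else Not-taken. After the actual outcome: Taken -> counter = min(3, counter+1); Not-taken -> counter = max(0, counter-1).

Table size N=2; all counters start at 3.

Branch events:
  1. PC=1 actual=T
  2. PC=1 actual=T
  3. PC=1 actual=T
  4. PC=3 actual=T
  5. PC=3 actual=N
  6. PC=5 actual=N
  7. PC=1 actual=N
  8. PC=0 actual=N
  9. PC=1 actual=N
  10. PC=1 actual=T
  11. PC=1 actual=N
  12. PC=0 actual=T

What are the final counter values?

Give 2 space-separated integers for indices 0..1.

Ev 1: PC=1 idx=1 pred=T actual=T -> ctr[1]=3
Ev 2: PC=1 idx=1 pred=T actual=T -> ctr[1]=3
Ev 3: PC=1 idx=1 pred=T actual=T -> ctr[1]=3
Ev 4: PC=3 idx=1 pred=T actual=T -> ctr[1]=3
Ev 5: PC=3 idx=1 pred=T actual=N -> ctr[1]=2
Ev 6: PC=5 idx=1 pred=T actual=N -> ctr[1]=1
Ev 7: PC=1 idx=1 pred=N actual=N -> ctr[1]=0
Ev 8: PC=0 idx=0 pred=T actual=N -> ctr[0]=2
Ev 9: PC=1 idx=1 pred=N actual=N -> ctr[1]=0
Ev 10: PC=1 idx=1 pred=N actual=T -> ctr[1]=1
Ev 11: PC=1 idx=1 pred=N actual=N -> ctr[1]=0
Ev 12: PC=0 idx=0 pred=T actual=T -> ctr[0]=3

Answer: 3 0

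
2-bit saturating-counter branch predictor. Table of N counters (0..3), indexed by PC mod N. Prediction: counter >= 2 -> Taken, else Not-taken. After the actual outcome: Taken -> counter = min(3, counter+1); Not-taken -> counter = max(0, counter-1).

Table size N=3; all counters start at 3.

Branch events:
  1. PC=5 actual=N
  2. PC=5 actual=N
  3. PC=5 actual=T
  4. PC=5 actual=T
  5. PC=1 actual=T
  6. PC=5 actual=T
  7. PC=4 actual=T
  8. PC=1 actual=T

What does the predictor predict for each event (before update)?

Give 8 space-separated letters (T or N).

Answer: T T N T T T T T

Derivation:
Ev 1: PC=5 idx=2 pred=T actual=N -> ctr[2]=2
Ev 2: PC=5 idx=2 pred=T actual=N -> ctr[2]=1
Ev 3: PC=5 idx=2 pred=N actual=T -> ctr[2]=2
Ev 4: PC=5 idx=2 pred=T actual=T -> ctr[2]=3
Ev 5: PC=1 idx=1 pred=T actual=T -> ctr[1]=3
Ev 6: PC=5 idx=2 pred=T actual=T -> ctr[2]=3
Ev 7: PC=4 idx=1 pred=T actual=T -> ctr[1]=3
Ev 8: PC=1 idx=1 pred=T actual=T -> ctr[1]=3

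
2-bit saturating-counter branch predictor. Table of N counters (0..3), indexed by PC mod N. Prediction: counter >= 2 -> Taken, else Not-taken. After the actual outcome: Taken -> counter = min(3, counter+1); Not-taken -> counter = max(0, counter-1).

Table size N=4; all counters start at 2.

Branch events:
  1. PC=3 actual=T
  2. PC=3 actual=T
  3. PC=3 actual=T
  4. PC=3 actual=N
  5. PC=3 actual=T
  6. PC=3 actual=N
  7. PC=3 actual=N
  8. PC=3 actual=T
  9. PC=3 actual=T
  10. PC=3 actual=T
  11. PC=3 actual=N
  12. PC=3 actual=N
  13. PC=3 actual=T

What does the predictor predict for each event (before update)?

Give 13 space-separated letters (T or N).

Ev 1: PC=3 idx=3 pred=T actual=T -> ctr[3]=3
Ev 2: PC=3 idx=3 pred=T actual=T -> ctr[3]=3
Ev 3: PC=3 idx=3 pred=T actual=T -> ctr[3]=3
Ev 4: PC=3 idx=3 pred=T actual=N -> ctr[3]=2
Ev 5: PC=3 idx=3 pred=T actual=T -> ctr[3]=3
Ev 6: PC=3 idx=3 pred=T actual=N -> ctr[3]=2
Ev 7: PC=3 idx=3 pred=T actual=N -> ctr[3]=1
Ev 8: PC=3 idx=3 pred=N actual=T -> ctr[3]=2
Ev 9: PC=3 idx=3 pred=T actual=T -> ctr[3]=3
Ev 10: PC=3 idx=3 pred=T actual=T -> ctr[3]=3
Ev 11: PC=3 idx=3 pred=T actual=N -> ctr[3]=2
Ev 12: PC=3 idx=3 pred=T actual=N -> ctr[3]=1
Ev 13: PC=3 idx=3 pred=N actual=T -> ctr[3]=2

Answer: T T T T T T T N T T T T N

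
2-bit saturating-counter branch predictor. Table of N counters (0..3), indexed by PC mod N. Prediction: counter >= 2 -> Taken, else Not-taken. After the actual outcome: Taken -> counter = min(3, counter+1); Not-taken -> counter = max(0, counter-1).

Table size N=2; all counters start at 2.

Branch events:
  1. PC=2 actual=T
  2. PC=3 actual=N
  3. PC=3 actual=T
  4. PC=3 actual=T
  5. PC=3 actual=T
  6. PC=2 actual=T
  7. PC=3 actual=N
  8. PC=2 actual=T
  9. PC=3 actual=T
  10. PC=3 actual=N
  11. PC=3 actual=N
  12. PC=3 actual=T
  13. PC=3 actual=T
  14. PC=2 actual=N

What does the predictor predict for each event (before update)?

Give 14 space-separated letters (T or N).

Answer: T T N T T T T T T T T N T T

Derivation:
Ev 1: PC=2 idx=0 pred=T actual=T -> ctr[0]=3
Ev 2: PC=3 idx=1 pred=T actual=N -> ctr[1]=1
Ev 3: PC=3 idx=1 pred=N actual=T -> ctr[1]=2
Ev 4: PC=3 idx=1 pred=T actual=T -> ctr[1]=3
Ev 5: PC=3 idx=1 pred=T actual=T -> ctr[1]=3
Ev 6: PC=2 idx=0 pred=T actual=T -> ctr[0]=3
Ev 7: PC=3 idx=1 pred=T actual=N -> ctr[1]=2
Ev 8: PC=2 idx=0 pred=T actual=T -> ctr[0]=3
Ev 9: PC=3 idx=1 pred=T actual=T -> ctr[1]=3
Ev 10: PC=3 idx=1 pred=T actual=N -> ctr[1]=2
Ev 11: PC=3 idx=1 pred=T actual=N -> ctr[1]=1
Ev 12: PC=3 idx=1 pred=N actual=T -> ctr[1]=2
Ev 13: PC=3 idx=1 pred=T actual=T -> ctr[1]=3
Ev 14: PC=2 idx=0 pred=T actual=N -> ctr[0]=2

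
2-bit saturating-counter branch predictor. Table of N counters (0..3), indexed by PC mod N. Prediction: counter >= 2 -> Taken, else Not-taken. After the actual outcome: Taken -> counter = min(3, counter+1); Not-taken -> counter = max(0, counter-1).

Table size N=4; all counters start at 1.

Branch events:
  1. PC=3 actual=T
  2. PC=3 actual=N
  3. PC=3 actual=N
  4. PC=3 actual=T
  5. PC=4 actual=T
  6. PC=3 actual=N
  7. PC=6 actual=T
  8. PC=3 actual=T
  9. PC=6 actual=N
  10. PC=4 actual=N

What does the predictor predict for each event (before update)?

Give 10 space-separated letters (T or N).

Answer: N T N N N N N N T T

Derivation:
Ev 1: PC=3 idx=3 pred=N actual=T -> ctr[3]=2
Ev 2: PC=3 idx=3 pred=T actual=N -> ctr[3]=1
Ev 3: PC=3 idx=3 pred=N actual=N -> ctr[3]=0
Ev 4: PC=3 idx=3 pred=N actual=T -> ctr[3]=1
Ev 5: PC=4 idx=0 pred=N actual=T -> ctr[0]=2
Ev 6: PC=3 idx=3 pred=N actual=N -> ctr[3]=0
Ev 7: PC=6 idx=2 pred=N actual=T -> ctr[2]=2
Ev 8: PC=3 idx=3 pred=N actual=T -> ctr[3]=1
Ev 9: PC=6 idx=2 pred=T actual=N -> ctr[2]=1
Ev 10: PC=4 idx=0 pred=T actual=N -> ctr[0]=1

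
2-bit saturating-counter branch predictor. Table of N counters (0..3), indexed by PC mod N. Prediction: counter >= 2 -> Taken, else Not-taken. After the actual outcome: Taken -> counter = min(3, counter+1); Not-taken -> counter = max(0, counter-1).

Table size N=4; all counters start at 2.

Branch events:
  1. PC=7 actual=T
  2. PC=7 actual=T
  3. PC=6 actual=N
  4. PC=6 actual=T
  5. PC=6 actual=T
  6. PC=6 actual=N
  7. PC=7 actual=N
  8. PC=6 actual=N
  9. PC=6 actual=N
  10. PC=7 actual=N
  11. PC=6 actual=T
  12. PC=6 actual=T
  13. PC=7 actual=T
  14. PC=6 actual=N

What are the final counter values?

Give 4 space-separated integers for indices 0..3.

Ev 1: PC=7 idx=3 pred=T actual=T -> ctr[3]=3
Ev 2: PC=7 idx=3 pred=T actual=T -> ctr[3]=3
Ev 3: PC=6 idx=2 pred=T actual=N -> ctr[2]=1
Ev 4: PC=6 idx=2 pred=N actual=T -> ctr[2]=2
Ev 5: PC=6 idx=2 pred=T actual=T -> ctr[2]=3
Ev 6: PC=6 idx=2 pred=T actual=N -> ctr[2]=2
Ev 7: PC=7 idx=3 pred=T actual=N -> ctr[3]=2
Ev 8: PC=6 idx=2 pred=T actual=N -> ctr[2]=1
Ev 9: PC=6 idx=2 pred=N actual=N -> ctr[2]=0
Ev 10: PC=7 idx=3 pred=T actual=N -> ctr[3]=1
Ev 11: PC=6 idx=2 pred=N actual=T -> ctr[2]=1
Ev 12: PC=6 idx=2 pred=N actual=T -> ctr[2]=2
Ev 13: PC=7 idx=3 pred=N actual=T -> ctr[3]=2
Ev 14: PC=6 idx=2 pred=T actual=N -> ctr[2]=1

Answer: 2 2 1 2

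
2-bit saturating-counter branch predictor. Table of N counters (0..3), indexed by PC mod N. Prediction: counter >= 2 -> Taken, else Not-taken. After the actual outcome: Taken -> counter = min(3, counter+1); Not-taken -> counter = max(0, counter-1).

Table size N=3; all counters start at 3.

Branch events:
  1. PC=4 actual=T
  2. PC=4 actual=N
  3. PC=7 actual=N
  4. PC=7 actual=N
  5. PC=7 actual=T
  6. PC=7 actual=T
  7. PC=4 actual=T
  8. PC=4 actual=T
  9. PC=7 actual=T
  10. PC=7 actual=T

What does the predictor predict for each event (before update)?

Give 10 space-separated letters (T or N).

Answer: T T T N N N T T T T

Derivation:
Ev 1: PC=4 idx=1 pred=T actual=T -> ctr[1]=3
Ev 2: PC=4 idx=1 pred=T actual=N -> ctr[1]=2
Ev 3: PC=7 idx=1 pred=T actual=N -> ctr[1]=1
Ev 4: PC=7 idx=1 pred=N actual=N -> ctr[1]=0
Ev 5: PC=7 idx=1 pred=N actual=T -> ctr[1]=1
Ev 6: PC=7 idx=1 pred=N actual=T -> ctr[1]=2
Ev 7: PC=4 idx=1 pred=T actual=T -> ctr[1]=3
Ev 8: PC=4 idx=1 pred=T actual=T -> ctr[1]=3
Ev 9: PC=7 idx=1 pred=T actual=T -> ctr[1]=3
Ev 10: PC=7 idx=1 pred=T actual=T -> ctr[1]=3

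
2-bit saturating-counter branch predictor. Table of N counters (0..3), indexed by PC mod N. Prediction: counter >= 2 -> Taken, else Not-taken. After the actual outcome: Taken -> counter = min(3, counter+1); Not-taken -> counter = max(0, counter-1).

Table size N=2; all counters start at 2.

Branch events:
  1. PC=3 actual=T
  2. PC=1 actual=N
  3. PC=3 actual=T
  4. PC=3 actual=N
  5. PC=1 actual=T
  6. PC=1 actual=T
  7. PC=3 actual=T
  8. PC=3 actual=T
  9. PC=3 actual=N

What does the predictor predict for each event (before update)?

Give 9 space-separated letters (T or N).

Ev 1: PC=3 idx=1 pred=T actual=T -> ctr[1]=3
Ev 2: PC=1 idx=1 pred=T actual=N -> ctr[1]=2
Ev 3: PC=3 idx=1 pred=T actual=T -> ctr[1]=3
Ev 4: PC=3 idx=1 pred=T actual=N -> ctr[1]=2
Ev 5: PC=1 idx=1 pred=T actual=T -> ctr[1]=3
Ev 6: PC=1 idx=1 pred=T actual=T -> ctr[1]=3
Ev 7: PC=3 idx=1 pred=T actual=T -> ctr[1]=3
Ev 8: PC=3 idx=1 pred=T actual=T -> ctr[1]=3
Ev 9: PC=3 idx=1 pred=T actual=N -> ctr[1]=2

Answer: T T T T T T T T T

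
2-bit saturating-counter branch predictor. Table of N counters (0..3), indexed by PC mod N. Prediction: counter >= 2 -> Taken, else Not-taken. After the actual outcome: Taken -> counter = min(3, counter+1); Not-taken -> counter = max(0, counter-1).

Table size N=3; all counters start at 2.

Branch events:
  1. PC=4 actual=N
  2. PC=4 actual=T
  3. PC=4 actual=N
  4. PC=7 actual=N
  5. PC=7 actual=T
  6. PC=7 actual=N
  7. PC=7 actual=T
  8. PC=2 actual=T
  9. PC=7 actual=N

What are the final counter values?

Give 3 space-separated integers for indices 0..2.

Answer: 2 0 3

Derivation:
Ev 1: PC=4 idx=1 pred=T actual=N -> ctr[1]=1
Ev 2: PC=4 idx=1 pred=N actual=T -> ctr[1]=2
Ev 3: PC=4 idx=1 pred=T actual=N -> ctr[1]=1
Ev 4: PC=7 idx=1 pred=N actual=N -> ctr[1]=0
Ev 5: PC=7 idx=1 pred=N actual=T -> ctr[1]=1
Ev 6: PC=7 idx=1 pred=N actual=N -> ctr[1]=0
Ev 7: PC=7 idx=1 pred=N actual=T -> ctr[1]=1
Ev 8: PC=2 idx=2 pred=T actual=T -> ctr[2]=3
Ev 9: PC=7 idx=1 pred=N actual=N -> ctr[1]=0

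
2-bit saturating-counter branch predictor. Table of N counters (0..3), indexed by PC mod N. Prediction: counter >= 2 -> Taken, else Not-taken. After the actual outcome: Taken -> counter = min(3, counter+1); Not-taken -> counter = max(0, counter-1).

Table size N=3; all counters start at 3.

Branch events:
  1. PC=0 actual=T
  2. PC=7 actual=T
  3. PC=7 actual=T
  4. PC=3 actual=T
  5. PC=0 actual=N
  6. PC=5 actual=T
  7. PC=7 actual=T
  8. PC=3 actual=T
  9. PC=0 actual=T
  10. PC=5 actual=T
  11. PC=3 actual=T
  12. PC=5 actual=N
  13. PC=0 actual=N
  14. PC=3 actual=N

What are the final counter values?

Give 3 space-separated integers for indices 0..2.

Answer: 1 3 2

Derivation:
Ev 1: PC=0 idx=0 pred=T actual=T -> ctr[0]=3
Ev 2: PC=7 idx=1 pred=T actual=T -> ctr[1]=3
Ev 3: PC=7 idx=1 pred=T actual=T -> ctr[1]=3
Ev 4: PC=3 idx=0 pred=T actual=T -> ctr[0]=3
Ev 5: PC=0 idx=0 pred=T actual=N -> ctr[0]=2
Ev 6: PC=5 idx=2 pred=T actual=T -> ctr[2]=3
Ev 7: PC=7 idx=1 pred=T actual=T -> ctr[1]=3
Ev 8: PC=3 idx=0 pred=T actual=T -> ctr[0]=3
Ev 9: PC=0 idx=0 pred=T actual=T -> ctr[0]=3
Ev 10: PC=5 idx=2 pred=T actual=T -> ctr[2]=3
Ev 11: PC=3 idx=0 pred=T actual=T -> ctr[0]=3
Ev 12: PC=5 idx=2 pred=T actual=N -> ctr[2]=2
Ev 13: PC=0 idx=0 pred=T actual=N -> ctr[0]=2
Ev 14: PC=3 idx=0 pred=T actual=N -> ctr[0]=1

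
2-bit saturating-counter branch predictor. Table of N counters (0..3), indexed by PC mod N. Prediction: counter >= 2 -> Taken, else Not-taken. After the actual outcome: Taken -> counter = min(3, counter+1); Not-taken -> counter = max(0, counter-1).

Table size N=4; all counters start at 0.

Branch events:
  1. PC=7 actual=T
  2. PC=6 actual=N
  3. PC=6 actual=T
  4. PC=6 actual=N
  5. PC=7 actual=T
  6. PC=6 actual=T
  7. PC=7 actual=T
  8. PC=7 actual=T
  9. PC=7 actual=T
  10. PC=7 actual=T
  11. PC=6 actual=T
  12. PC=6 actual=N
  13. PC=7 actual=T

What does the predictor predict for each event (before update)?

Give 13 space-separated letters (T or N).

Answer: N N N N N N T T T T N T T

Derivation:
Ev 1: PC=7 idx=3 pred=N actual=T -> ctr[3]=1
Ev 2: PC=6 idx=2 pred=N actual=N -> ctr[2]=0
Ev 3: PC=6 idx=2 pred=N actual=T -> ctr[2]=1
Ev 4: PC=6 idx=2 pred=N actual=N -> ctr[2]=0
Ev 5: PC=7 idx=3 pred=N actual=T -> ctr[3]=2
Ev 6: PC=6 idx=2 pred=N actual=T -> ctr[2]=1
Ev 7: PC=7 idx=3 pred=T actual=T -> ctr[3]=3
Ev 8: PC=7 idx=3 pred=T actual=T -> ctr[3]=3
Ev 9: PC=7 idx=3 pred=T actual=T -> ctr[3]=3
Ev 10: PC=7 idx=3 pred=T actual=T -> ctr[3]=3
Ev 11: PC=6 idx=2 pred=N actual=T -> ctr[2]=2
Ev 12: PC=6 idx=2 pred=T actual=N -> ctr[2]=1
Ev 13: PC=7 idx=3 pred=T actual=T -> ctr[3]=3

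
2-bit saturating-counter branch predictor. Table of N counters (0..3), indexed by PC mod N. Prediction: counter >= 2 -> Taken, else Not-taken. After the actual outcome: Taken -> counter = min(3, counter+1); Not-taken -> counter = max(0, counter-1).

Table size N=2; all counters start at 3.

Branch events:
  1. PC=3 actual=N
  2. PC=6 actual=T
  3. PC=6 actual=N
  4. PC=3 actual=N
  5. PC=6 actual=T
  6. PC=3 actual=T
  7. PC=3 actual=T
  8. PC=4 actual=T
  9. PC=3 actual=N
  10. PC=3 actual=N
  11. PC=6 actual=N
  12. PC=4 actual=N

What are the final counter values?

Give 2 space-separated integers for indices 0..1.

Answer: 1 1

Derivation:
Ev 1: PC=3 idx=1 pred=T actual=N -> ctr[1]=2
Ev 2: PC=6 idx=0 pred=T actual=T -> ctr[0]=3
Ev 3: PC=6 idx=0 pred=T actual=N -> ctr[0]=2
Ev 4: PC=3 idx=1 pred=T actual=N -> ctr[1]=1
Ev 5: PC=6 idx=0 pred=T actual=T -> ctr[0]=3
Ev 6: PC=3 idx=1 pred=N actual=T -> ctr[1]=2
Ev 7: PC=3 idx=1 pred=T actual=T -> ctr[1]=3
Ev 8: PC=4 idx=0 pred=T actual=T -> ctr[0]=3
Ev 9: PC=3 idx=1 pred=T actual=N -> ctr[1]=2
Ev 10: PC=3 idx=1 pred=T actual=N -> ctr[1]=1
Ev 11: PC=6 idx=0 pred=T actual=N -> ctr[0]=2
Ev 12: PC=4 idx=0 pred=T actual=N -> ctr[0]=1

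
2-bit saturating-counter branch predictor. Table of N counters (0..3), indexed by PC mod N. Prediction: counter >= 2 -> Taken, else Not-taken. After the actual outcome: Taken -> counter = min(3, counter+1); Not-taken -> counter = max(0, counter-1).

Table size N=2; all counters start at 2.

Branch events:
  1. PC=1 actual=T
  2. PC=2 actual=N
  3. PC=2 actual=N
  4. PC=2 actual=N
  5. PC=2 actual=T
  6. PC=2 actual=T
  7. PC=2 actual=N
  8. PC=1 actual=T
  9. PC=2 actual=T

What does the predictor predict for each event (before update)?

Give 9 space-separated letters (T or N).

Answer: T T N N N N T T N

Derivation:
Ev 1: PC=1 idx=1 pred=T actual=T -> ctr[1]=3
Ev 2: PC=2 idx=0 pred=T actual=N -> ctr[0]=1
Ev 3: PC=2 idx=0 pred=N actual=N -> ctr[0]=0
Ev 4: PC=2 idx=0 pred=N actual=N -> ctr[0]=0
Ev 5: PC=2 idx=0 pred=N actual=T -> ctr[0]=1
Ev 6: PC=2 idx=0 pred=N actual=T -> ctr[0]=2
Ev 7: PC=2 idx=0 pred=T actual=N -> ctr[0]=1
Ev 8: PC=1 idx=1 pred=T actual=T -> ctr[1]=3
Ev 9: PC=2 idx=0 pred=N actual=T -> ctr[0]=2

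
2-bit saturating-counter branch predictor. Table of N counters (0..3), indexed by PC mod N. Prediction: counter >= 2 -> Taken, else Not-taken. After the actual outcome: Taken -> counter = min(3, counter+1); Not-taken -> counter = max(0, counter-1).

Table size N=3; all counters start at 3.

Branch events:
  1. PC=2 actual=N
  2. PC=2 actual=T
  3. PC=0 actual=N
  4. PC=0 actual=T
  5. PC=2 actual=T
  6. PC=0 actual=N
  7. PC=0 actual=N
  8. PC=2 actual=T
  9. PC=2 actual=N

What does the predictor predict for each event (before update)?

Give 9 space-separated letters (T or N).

Ev 1: PC=2 idx=2 pred=T actual=N -> ctr[2]=2
Ev 2: PC=2 idx=2 pred=T actual=T -> ctr[2]=3
Ev 3: PC=0 idx=0 pred=T actual=N -> ctr[0]=2
Ev 4: PC=0 idx=0 pred=T actual=T -> ctr[0]=3
Ev 5: PC=2 idx=2 pred=T actual=T -> ctr[2]=3
Ev 6: PC=0 idx=0 pred=T actual=N -> ctr[0]=2
Ev 7: PC=0 idx=0 pred=T actual=N -> ctr[0]=1
Ev 8: PC=2 idx=2 pred=T actual=T -> ctr[2]=3
Ev 9: PC=2 idx=2 pred=T actual=N -> ctr[2]=2

Answer: T T T T T T T T T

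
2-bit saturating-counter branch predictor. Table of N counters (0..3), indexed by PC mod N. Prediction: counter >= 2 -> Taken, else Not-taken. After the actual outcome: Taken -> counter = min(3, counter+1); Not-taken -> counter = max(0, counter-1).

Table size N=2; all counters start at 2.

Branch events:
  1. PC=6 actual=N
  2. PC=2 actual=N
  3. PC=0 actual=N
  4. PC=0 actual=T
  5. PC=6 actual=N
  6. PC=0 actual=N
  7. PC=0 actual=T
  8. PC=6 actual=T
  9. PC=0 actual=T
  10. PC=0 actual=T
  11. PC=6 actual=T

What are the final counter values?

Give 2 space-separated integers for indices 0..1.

Ev 1: PC=6 idx=0 pred=T actual=N -> ctr[0]=1
Ev 2: PC=2 idx=0 pred=N actual=N -> ctr[0]=0
Ev 3: PC=0 idx=0 pred=N actual=N -> ctr[0]=0
Ev 4: PC=0 idx=0 pred=N actual=T -> ctr[0]=1
Ev 5: PC=6 idx=0 pred=N actual=N -> ctr[0]=0
Ev 6: PC=0 idx=0 pred=N actual=N -> ctr[0]=0
Ev 7: PC=0 idx=0 pred=N actual=T -> ctr[0]=1
Ev 8: PC=6 idx=0 pred=N actual=T -> ctr[0]=2
Ev 9: PC=0 idx=0 pred=T actual=T -> ctr[0]=3
Ev 10: PC=0 idx=0 pred=T actual=T -> ctr[0]=3
Ev 11: PC=6 idx=0 pred=T actual=T -> ctr[0]=3

Answer: 3 2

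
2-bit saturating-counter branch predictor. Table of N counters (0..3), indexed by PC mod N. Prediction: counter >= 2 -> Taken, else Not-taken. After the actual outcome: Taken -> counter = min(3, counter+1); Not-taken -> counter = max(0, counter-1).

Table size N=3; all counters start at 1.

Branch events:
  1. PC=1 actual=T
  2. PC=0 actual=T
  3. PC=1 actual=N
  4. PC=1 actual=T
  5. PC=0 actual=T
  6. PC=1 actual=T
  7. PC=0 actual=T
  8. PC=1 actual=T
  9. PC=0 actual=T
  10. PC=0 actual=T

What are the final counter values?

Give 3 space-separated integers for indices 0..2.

Answer: 3 3 1

Derivation:
Ev 1: PC=1 idx=1 pred=N actual=T -> ctr[1]=2
Ev 2: PC=0 idx=0 pred=N actual=T -> ctr[0]=2
Ev 3: PC=1 idx=1 pred=T actual=N -> ctr[1]=1
Ev 4: PC=1 idx=1 pred=N actual=T -> ctr[1]=2
Ev 5: PC=0 idx=0 pred=T actual=T -> ctr[0]=3
Ev 6: PC=1 idx=1 pred=T actual=T -> ctr[1]=3
Ev 7: PC=0 idx=0 pred=T actual=T -> ctr[0]=3
Ev 8: PC=1 idx=1 pred=T actual=T -> ctr[1]=3
Ev 9: PC=0 idx=0 pred=T actual=T -> ctr[0]=3
Ev 10: PC=0 idx=0 pred=T actual=T -> ctr[0]=3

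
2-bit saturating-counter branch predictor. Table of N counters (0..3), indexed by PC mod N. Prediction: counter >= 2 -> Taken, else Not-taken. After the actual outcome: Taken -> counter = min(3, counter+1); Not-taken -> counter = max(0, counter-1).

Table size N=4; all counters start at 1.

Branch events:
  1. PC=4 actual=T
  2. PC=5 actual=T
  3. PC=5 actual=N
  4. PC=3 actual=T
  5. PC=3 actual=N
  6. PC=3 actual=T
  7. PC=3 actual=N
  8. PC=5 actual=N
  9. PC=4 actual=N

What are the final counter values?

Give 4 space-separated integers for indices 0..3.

Answer: 1 0 1 1

Derivation:
Ev 1: PC=4 idx=0 pred=N actual=T -> ctr[0]=2
Ev 2: PC=5 idx=1 pred=N actual=T -> ctr[1]=2
Ev 3: PC=5 idx=1 pred=T actual=N -> ctr[1]=1
Ev 4: PC=3 idx=3 pred=N actual=T -> ctr[3]=2
Ev 5: PC=3 idx=3 pred=T actual=N -> ctr[3]=1
Ev 6: PC=3 idx=3 pred=N actual=T -> ctr[3]=2
Ev 7: PC=3 idx=3 pred=T actual=N -> ctr[3]=1
Ev 8: PC=5 idx=1 pred=N actual=N -> ctr[1]=0
Ev 9: PC=4 idx=0 pred=T actual=N -> ctr[0]=1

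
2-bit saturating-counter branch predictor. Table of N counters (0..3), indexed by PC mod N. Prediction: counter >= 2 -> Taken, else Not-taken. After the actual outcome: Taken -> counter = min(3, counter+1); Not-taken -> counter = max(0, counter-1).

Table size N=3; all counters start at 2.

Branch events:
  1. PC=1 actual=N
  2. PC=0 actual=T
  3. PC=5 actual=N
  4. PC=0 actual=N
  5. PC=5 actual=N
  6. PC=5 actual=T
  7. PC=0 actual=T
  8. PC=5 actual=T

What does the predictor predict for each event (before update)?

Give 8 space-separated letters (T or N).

Ev 1: PC=1 idx=1 pred=T actual=N -> ctr[1]=1
Ev 2: PC=0 idx=0 pred=T actual=T -> ctr[0]=3
Ev 3: PC=5 idx=2 pred=T actual=N -> ctr[2]=1
Ev 4: PC=0 idx=0 pred=T actual=N -> ctr[0]=2
Ev 5: PC=5 idx=2 pred=N actual=N -> ctr[2]=0
Ev 6: PC=5 idx=2 pred=N actual=T -> ctr[2]=1
Ev 7: PC=0 idx=0 pred=T actual=T -> ctr[0]=3
Ev 8: PC=5 idx=2 pred=N actual=T -> ctr[2]=2

Answer: T T T T N N T N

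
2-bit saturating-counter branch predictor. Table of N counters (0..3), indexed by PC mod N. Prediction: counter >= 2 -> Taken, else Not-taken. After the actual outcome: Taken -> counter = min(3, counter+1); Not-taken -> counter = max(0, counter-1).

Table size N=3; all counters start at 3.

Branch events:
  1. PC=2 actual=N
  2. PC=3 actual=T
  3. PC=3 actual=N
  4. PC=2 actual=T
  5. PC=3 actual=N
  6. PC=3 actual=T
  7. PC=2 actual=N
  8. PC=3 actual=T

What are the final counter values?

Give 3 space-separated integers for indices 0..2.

Answer: 3 3 2

Derivation:
Ev 1: PC=2 idx=2 pred=T actual=N -> ctr[2]=2
Ev 2: PC=3 idx=0 pred=T actual=T -> ctr[0]=3
Ev 3: PC=3 idx=0 pred=T actual=N -> ctr[0]=2
Ev 4: PC=2 idx=2 pred=T actual=T -> ctr[2]=3
Ev 5: PC=3 idx=0 pred=T actual=N -> ctr[0]=1
Ev 6: PC=3 idx=0 pred=N actual=T -> ctr[0]=2
Ev 7: PC=2 idx=2 pred=T actual=N -> ctr[2]=2
Ev 8: PC=3 idx=0 pred=T actual=T -> ctr[0]=3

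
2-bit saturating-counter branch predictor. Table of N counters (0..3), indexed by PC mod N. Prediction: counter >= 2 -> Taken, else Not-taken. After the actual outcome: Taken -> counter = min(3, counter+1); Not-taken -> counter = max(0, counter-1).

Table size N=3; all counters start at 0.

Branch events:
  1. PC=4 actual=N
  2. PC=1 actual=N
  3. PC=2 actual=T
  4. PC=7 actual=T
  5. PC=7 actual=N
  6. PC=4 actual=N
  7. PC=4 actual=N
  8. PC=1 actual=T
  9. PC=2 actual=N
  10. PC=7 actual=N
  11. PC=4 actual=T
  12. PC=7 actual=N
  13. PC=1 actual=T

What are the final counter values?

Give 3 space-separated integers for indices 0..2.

Answer: 0 1 0

Derivation:
Ev 1: PC=4 idx=1 pred=N actual=N -> ctr[1]=0
Ev 2: PC=1 idx=1 pred=N actual=N -> ctr[1]=0
Ev 3: PC=2 idx=2 pred=N actual=T -> ctr[2]=1
Ev 4: PC=7 idx=1 pred=N actual=T -> ctr[1]=1
Ev 5: PC=7 idx=1 pred=N actual=N -> ctr[1]=0
Ev 6: PC=4 idx=1 pred=N actual=N -> ctr[1]=0
Ev 7: PC=4 idx=1 pred=N actual=N -> ctr[1]=0
Ev 8: PC=1 idx=1 pred=N actual=T -> ctr[1]=1
Ev 9: PC=2 idx=2 pred=N actual=N -> ctr[2]=0
Ev 10: PC=7 idx=1 pred=N actual=N -> ctr[1]=0
Ev 11: PC=4 idx=1 pred=N actual=T -> ctr[1]=1
Ev 12: PC=7 idx=1 pred=N actual=N -> ctr[1]=0
Ev 13: PC=1 idx=1 pred=N actual=T -> ctr[1]=1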